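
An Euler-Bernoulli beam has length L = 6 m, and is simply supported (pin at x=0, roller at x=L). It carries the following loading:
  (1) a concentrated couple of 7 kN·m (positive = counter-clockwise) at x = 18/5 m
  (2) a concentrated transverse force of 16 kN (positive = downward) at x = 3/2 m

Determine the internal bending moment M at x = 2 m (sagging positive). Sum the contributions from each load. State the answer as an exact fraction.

M(2) = 55/3 kN·m

Load 1 — applied couple M₀=7 kN·m at a=18/5 m (b=L-a=12/5):
  M_1 = M₀x/L  [x≤a] = 7·2/6 = 7/3 kN·m
Load 2 — point force P=16 kN at a=3/2 m (b=L-a=9/2):
  M_2 = Pa(L-x)/L  [x>a] = 16·(3/2)·(6-2)/6 = 16 kN·m
Superposition: M = Σ M_i = 55/3 kN·m ≈ 18.333333 kN·m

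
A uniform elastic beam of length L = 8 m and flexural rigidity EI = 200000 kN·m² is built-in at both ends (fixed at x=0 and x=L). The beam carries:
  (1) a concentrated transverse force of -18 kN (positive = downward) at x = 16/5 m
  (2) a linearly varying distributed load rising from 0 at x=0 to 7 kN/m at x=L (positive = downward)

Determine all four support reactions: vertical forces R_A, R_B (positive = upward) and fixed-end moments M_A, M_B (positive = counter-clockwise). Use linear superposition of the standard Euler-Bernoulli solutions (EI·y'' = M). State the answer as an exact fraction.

Load 1 — point force P=-18 kN at a=16/5 m (b=L-a=24/5):
  R_A = Pb²(3a+b)/L³ = (-18)·(24/5)²·(3·(16/5)+(24/5))/8³ = -1458/125 kN
  M_A = Pab²/L² = (-18)·(16/5)·(24/5)²/8² = -2592/125 kN·m
  R_B = Pa²(a+3b)/L³ = (-18)·(16/5)²·((16/5)+3·(24/5))/8³ = -792/125 kN
  M_B = -Pa²b/L² = -(-18)·(16/5)²·(24/5)/8² = 1728/125 kN·m
Load 2 — triangular load w₀=7 kN/m (0→w₀ over full span):
  R_A = 3w₀L/20 = 3·7·8/20 = 42/5 kN
  M_A = w₀L²/30 = 7·8²/30 = 224/15 kN·m
  R_B = 7w₀L/20 = 7·7·8/20 = 98/5 kN
  M_B = -w₀L²/20 = -7·8²/20 = -112/5 kN·m
Superposition: R_A = -408/125 kN, M_A = -2176/375 kN·m, R_B = 1658/125 kN, M_B = -1072/125 kN·m

R_A = -408/125 kN, M_A = -2176/375 kN·m, R_B = 1658/125 kN, M_B = -1072/125 kN·m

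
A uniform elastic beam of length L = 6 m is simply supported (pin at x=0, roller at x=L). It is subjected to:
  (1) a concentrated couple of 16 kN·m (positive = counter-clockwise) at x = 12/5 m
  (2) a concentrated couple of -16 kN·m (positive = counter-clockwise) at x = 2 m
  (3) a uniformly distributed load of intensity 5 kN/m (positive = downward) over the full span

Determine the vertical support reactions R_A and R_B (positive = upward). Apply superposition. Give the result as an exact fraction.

R_A = 15 kN, R_B = 15 kN

Load 1 — applied couple M₀=16 kN·m at a=12/5 m (b=L-a=18/5):
  R_A = M₀/L = 16/6 = 8/3 kN
  R_B = -M₀/L = -16/6 = -8/3 kN
Load 2 — applied couple M₀=-16 kN·m at a=2 m (b=L-a=4):
  R_A = M₀/L = (-16)/6 = -8/3 kN
  R_B = -M₀/L = -(-16)/6 = 8/3 kN
Load 3 — uniform load w=5 kN/m over full span:
  R_A = wL/2 = 5·6/2 = 15 kN
  R_B = wL/2 = 5·6/2 = 15 kN
Superposition: R_A = 15 kN, R_B = 15 kN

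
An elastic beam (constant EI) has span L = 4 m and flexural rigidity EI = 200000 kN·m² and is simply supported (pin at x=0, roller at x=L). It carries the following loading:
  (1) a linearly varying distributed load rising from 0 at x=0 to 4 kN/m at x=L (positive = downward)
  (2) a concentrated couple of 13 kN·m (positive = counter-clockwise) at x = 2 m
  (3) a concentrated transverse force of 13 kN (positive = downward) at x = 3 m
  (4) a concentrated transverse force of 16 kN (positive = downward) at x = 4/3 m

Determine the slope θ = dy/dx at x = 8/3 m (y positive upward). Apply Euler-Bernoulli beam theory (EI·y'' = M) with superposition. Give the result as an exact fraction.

Load 1 — triangular load w₀=4 kN/m (0→w₀ over full span):
  θ_1 = -w₀(7L⁴-30L²x²+15x⁴)/(360LEI) = -4·(7·4⁴-30·4²·(8/3)²+15·(8/3)⁴)/(360·4·200000) = 91/7593750 rad
Load 2 — applied couple M₀=13 kN·m at a=2 m (b=L-a=2):
  θ_2 = (M₀x²/(2L)-M₀(x-a)+C₁)/EI  [x>a] with C₁=M₀(3b²-L²)/(6L)=-13/6 = (13·(8/3)²/(2·4)-13·((8/3)-2)+(-13/6))/200000 = 13/3600000 rad
Load 3 — point force P=13 kN at a=3 m (b=L-a=1):
  θ_3 = -Pb(L²-b²-3x²)/(6LEI)  [x≤a] = -13·1·(4²-1²-3·(8/3)²)/(6·4·200000) = 247/14400000 rad
Load 4 — point force P=16 kN at a=4/3 m (b=L-a=8/3):
  θ_4 = -Pa(2L²-6Lx+3x²+a²)/(6LEI)  [x>a] = -16·(4/3)·(2·4²-6·4·(8/3)+3·(8/3)²+(4/3)²)/(6·4·200000) = 2/50625 rad
Superposition: θ = Σ θ_i = 140461/1944000000 rad ≈ 0.000072 rad

θ(8/3) = 140461/1944000000 rad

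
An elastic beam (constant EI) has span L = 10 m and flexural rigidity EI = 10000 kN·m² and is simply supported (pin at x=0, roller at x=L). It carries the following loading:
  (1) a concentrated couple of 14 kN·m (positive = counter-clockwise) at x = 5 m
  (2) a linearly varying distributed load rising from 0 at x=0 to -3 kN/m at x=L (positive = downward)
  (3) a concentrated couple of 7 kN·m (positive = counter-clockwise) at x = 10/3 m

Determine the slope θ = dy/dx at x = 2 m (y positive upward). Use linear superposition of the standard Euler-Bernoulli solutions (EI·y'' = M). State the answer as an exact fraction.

Load 1 — applied couple M₀=14 kN·m at a=5 m (b=L-a=5):
  θ_1 = (M₀x²/(2L)+C₁)/EI  [x≤a] with C₁=M₀(3b²-L²)/(6L)=-35/6 = (14·2²/(2·10)+(-35/6))/10000 = -91/300000 rad
Load 2 — triangular load w₀=-3 kN/m (0→w₀ over full span):
  θ_2 = -w₀(7L⁴-30L²x²+15x⁴)/(360LEI) = -(-3)·(7·10⁴-30·10²·2²+15·2⁴)/(360·10·10000) = 91/18750 rad
Load 3 — applied couple M₀=7 kN·m at a=10/3 m (b=L-a=20/3):
  θ_3 = (M₀x²/(2L)+C₁)/EI  [x≤a] with C₁=M₀(3b²-L²)/(6L)=35/9 = (7·2²/(2·10)+(35/9))/10000 = 119/225000 rad
Superposition: θ = Σ θ_i = 4571/900000 rad ≈ 0.005079 rad

θ(2) = 4571/900000 rad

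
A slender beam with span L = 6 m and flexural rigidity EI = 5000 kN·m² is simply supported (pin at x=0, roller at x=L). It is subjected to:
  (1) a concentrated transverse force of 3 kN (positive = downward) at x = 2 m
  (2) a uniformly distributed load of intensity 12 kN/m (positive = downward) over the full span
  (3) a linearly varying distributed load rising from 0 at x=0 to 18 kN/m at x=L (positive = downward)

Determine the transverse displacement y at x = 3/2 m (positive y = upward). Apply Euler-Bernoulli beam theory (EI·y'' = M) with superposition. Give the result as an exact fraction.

y(3/2) = -13139/256000 m

Load 1 — point force P=3 kN at a=2 m (b=L-a=4):
  y_1 = -Pbx(L²-b²-x²)/(6LEI)  [x≤a] = -3·4·(3/2)·(6²-4²-(3/2)²)/(6·6·5000) = -71/40000 m
Load 2 — uniform load w=12 kN/m over full span:
  y_2 = -wx(L³-2Lx²+x³)/(24EI) = -12·(3/2)·(6³-2·6·(3/2)²+(3/2)³)/(24·5000) = -4617/160000 m
Load 3 — triangular load w₀=18 kN/m (0→w₀ over full span):
  y_3 = -w₀x(7L⁴-10L²x²+3x⁴)/(360LEI) = -18·(3/2)·(7·6⁴-10·6²·(3/2)²+3·(3/2)⁴)/(360·6·5000) = -26487/1280000 m
Superposition: y = Σ y_i = -13139/256000 m ≈ -0.051324 m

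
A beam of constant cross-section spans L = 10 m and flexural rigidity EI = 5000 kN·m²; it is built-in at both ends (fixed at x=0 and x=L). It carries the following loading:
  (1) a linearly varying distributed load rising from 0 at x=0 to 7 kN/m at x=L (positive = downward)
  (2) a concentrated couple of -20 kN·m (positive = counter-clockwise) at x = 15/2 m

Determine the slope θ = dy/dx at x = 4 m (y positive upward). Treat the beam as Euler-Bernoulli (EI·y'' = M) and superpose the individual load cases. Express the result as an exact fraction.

θ(4) = -49/25000 rad

Load 1 — triangular load w₀=7 kN/m (0→w₀ over full span):
  θ_1 = -w₀(2x(L-x)(L-2x)(x+2L)+x²(L-x)²)/(120LEI) = -7·(2·4·(10-4)·(10-2·4)·(4+2·10)+4²·(10-4)²)/(120·10·5000) = -21/6250 rad
Load 2 — applied couple M₀=-20 kN·m at a=15/2 m (b=L-a=5/2):
  θ_2 = (R_Ax²/2 - M_Ax)/EI  [x≤a] with R_A=-9/4, M_A=-25/4 = ((-9/4)·4²/2 - (-25/4)·4)/5000 = 7/5000 rad
Superposition: θ = Σ θ_i = -49/25000 rad ≈ -0.001960 rad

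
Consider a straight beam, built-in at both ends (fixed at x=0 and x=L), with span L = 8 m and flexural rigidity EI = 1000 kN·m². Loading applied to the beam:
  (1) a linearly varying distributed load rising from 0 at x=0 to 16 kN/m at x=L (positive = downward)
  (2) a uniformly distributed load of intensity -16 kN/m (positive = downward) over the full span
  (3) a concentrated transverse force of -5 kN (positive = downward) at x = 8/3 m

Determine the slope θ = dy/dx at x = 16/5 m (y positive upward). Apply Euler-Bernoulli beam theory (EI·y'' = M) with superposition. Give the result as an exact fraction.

Load 1 — triangular load w₀=16 kN/m (0→w₀ over full span):
  θ_1 = -w₀(2x(L-x)(L-2x)(x+2L)+x²(L-x)²)/(120LEI) = -16·(2·(16/5)·(8-(16/5))·(8-2·(16/5))·((16/5)+2·8)+(16/5)²·(8-(16/5))²)/(120·8·1000) = -1536/78125 rad
Load 2 — uniform load w=-16 kN/m over full span:
  θ_2 = -wx(L-x)(L-2x)/(12EI) = -(-16)·(16/5)·(8-(16/5))·(8-2·(16/5))/(12·1000) = 512/15625 rad
Load 3 — point force P=-5 kN at a=8/3 m (b=L-a=16/3):
  θ_3 = Pa²(L-x)(2bL-(3b+a)(L-x))/(2L³EI)  [x>a] = (-5)·(8/3)²·(8-(16/5))·(2·(16/3)·8-(3·(16/3)+(8/3))·(8-(16/5)))/(2·8³·1000) = 4/5625 rad
Superposition: θ = Σ θ_i = 9716/703125 rad ≈ 0.013818 rad

θ(16/5) = 9716/703125 rad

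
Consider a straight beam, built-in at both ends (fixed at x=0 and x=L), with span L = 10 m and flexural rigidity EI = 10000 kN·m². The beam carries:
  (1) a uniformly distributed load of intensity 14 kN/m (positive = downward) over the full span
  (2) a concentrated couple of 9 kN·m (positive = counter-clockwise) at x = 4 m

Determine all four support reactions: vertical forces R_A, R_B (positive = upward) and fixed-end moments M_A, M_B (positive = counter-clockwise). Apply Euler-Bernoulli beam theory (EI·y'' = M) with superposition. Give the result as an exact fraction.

R_A = 8912/125 kN, M_A = 8831/75 kN·m, R_B = 8588/125 kN, M_B = -8534/75 kN·m

Load 1 — uniform load w=14 kN/m over full span:
  R_A = wL/2 = 14·10/2 = 70 kN
  M_A = wL²/12 = 14·10²/12 = 350/3 kN·m
  R_B = wL/2 = 14·10/2 = 70 kN
  M_B = -wL²/12 = -14·10²/12 = -350/3 kN·m
Load 2 — applied couple M₀=9 kN·m at a=4 m (b=L-a=6):
  R_A = 6M₀ab/L³ = 6·9·4·6/10³ = 162/125 kN
  M_A = M₀b(2a-b)/L² = 9·6·(2·4-6)/10² = 27/25 kN·m
  R_B = -6M₀ab/L³ = -6·9·4·6/10³ = -162/125 kN
  M_B = M₀a(2b-a)/L² = 9·4·(2·6-4)/10² = 72/25 kN·m
Superposition: R_A = 8912/125 kN, M_A = 8831/75 kN·m, R_B = 8588/125 kN, M_B = -8534/75 kN·m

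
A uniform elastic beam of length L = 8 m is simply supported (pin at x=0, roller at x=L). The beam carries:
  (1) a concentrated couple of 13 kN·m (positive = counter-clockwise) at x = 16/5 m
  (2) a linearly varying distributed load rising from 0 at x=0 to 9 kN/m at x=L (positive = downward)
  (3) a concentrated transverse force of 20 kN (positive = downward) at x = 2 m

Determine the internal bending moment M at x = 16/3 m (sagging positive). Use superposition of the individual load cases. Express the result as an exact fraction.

M(16/3) = 401/9 kN·m

Load 1 — applied couple M₀=13 kN·m at a=16/5 m (b=L-a=24/5):
  M_1 = M₀x/L - M₀  [x>a] = 13·(16/3)/8 - 13 = -13/3 kN·m
Load 2 — triangular load w₀=9 kN/m (0→w₀ over full span):
  M_2 = w₀Lx/6 - w₀x³/(6L) = 9·8·(16/3)/6 - 9·(16/3)³/(6·8) = 320/9 kN·m
Load 3 — point force P=20 kN at a=2 m (b=L-a=6):
  M_3 = Pa(L-x)/L  [x>a] = 20·2·(8-(16/3))/8 = 40/3 kN·m
Superposition: M = Σ M_i = 401/9 kN·m ≈ 44.555556 kN·m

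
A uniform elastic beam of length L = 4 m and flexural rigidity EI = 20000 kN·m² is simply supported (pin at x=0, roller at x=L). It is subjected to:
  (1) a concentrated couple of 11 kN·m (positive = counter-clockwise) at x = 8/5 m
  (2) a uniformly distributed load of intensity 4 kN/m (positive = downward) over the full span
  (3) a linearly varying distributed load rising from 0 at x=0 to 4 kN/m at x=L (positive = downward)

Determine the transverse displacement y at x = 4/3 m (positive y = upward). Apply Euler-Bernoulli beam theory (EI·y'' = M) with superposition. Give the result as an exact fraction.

y(4/3) = -34943/45562500 m

Load 1 — applied couple M₀=11 kN·m at a=8/5 m (b=L-a=12/5):
  y_1 = (M₀x³/(6L)+C₁x)/EI  [x≤a] with C₁=M₀(3b²-L²)/(6L)=44/75 = (11·(4/3)³/(6·4)+(44/75)·(4/3))/20000 = 473/5062500 m
Load 2 — uniform load w=4 kN/m over full span:
  y_2 = -wx(L³-2Lx²+x³)/(24EI) = -4·(4/3)·(4³-2·4·(4/3)²+(4/3)³)/(24·20000) = -88/151875 m
Load 3 — triangular load w₀=4 kN/m (0→w₀ over full span):
  y_3 = -w₀x(7L⁴-10L²x²+3x⁴)/(360LEI) = -4·(4/3)·(7·4⁴-10·4²·(4/3)²+3·(4/3)⁴)/(360·4·20000) = -128/455625 m
Superposition: y = Σ y_i = -34943/45562500 m ≈ -0.000767 m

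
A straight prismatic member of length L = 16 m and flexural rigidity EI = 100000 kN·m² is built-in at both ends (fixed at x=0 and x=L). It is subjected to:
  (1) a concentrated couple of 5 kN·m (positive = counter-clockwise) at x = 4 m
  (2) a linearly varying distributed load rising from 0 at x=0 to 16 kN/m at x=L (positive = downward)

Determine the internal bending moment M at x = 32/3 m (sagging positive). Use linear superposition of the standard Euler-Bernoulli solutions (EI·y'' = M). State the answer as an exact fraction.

Load 1 — applied couple M₀=5 kN·m at a=4 m (b=L-a=12):
  M_1 = R_Ax - M_A - M₀  [x>a] with R_A=45/128, M_A=-15/16 = (45/128)·(32/3) - (-15/16) - 5 = -5/16 kN·m
Load 2 — triangular load w₀=16 kN/m (0→w₀ over full span):
  M_2 = 3w₀Lx/20 - w₀L²/30 - w₀x³/(6L) = 3·16·16·(32/3)/20 - 16·16²/30 - 16·(32/3)³/(6·16) = 28672/405 kN·m
Superposition: M = Σ M_i = 456727/6480 kN·m ≈ 70.482562 kN·m

M(32/3) = 456727/6480 kN·m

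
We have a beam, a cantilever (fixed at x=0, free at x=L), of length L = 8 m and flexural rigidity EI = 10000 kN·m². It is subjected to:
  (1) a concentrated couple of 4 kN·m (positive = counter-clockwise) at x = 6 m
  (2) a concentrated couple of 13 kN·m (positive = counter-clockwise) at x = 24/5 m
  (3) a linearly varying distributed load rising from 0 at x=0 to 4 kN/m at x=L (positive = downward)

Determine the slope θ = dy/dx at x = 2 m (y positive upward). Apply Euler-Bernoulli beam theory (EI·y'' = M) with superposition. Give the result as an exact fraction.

Load 1 — applied couple M₀=4 kN·m at a=6 m (b=L-a=2):
  θ_1 = M₀x/EI  [x≤a] = 4·2/10000 = 1/1250 rad
Load 2 — applied couple M₀=13 kN·m at a=24/5 m (b=L-a=16/5):
  θ_2 = M₀x/EI  [x≤a] = 13·2/10000 = 13/5000 rad
Load 3 — triangular load w₀=4 kN/m (0→w₀ over full span):
  θ_3 = (w₀Lx²/4-w₀L²x/3-w₀x⁴/(24L))/EI = (4·8·2²/4-4·8²·2/3-4·2⁴/(24·8))/10000 = -139/10000 rad
Superposition: θ = Σ θ_i = -21/2000 rad ≈ -0.010500 rad

θ(2) = -21/2000 rad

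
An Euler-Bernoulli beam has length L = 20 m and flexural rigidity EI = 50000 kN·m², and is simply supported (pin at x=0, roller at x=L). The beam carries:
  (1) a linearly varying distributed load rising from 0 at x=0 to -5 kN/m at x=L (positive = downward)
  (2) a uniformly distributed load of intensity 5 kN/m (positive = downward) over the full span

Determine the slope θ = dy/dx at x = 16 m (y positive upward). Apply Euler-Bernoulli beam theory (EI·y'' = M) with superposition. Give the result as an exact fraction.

Load 1 — triangular load w₀=-5 kN/m (0→w₀ over full span):
  θ_1 = -w₀(7L⁴-30L²x²+15x⁴)/(360LEI) = -(-5)·(7·20⁴-30·20²·16²+15·16⁴)/(360·20·50000) = -757/56250 rad
Load 2 — uniform load w=5 kN/m over full span:
  θ_2 = -w(L³-6Lx²+4x³)/(24EI) = -5·(20³-6·20·16²+4·16³)/(24·50000) = 33/1250 rad
Superposition: θ = Σ θ_i = 364/28125 rad ≈ 0.012942 rad

θ(16) = 364/28125 rad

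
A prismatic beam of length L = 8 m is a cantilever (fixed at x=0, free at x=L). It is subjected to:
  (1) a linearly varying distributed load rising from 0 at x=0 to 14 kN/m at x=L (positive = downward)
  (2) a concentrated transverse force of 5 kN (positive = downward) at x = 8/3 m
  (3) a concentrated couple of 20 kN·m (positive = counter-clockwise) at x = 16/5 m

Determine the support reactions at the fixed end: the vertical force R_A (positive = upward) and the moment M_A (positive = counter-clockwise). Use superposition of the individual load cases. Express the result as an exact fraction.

R_A = 61 kN, M_A = 292 kN·m

Load 1 — triangular load w₀=14 kN/m (0→w₀ over full span):
  R_A = w₀L/2 = 14·8/2 = 56 kN
  M_A = w₀L²/3 = 14·8²/3 = 896/3 kN·m
Load 2 — point force P=5 kN at a=8/3 m (b=L-a=16/3):
  R_A = P = 5 kN
  M_A = Pa = 5·(8/3) = 40/3 kN·m
Load 3 — applied couple M₀=20 kN·m at a=16/5 m (b=L-a=24/5):
  R_A = 0 kN
  M_A = -M₀ = -20 kN·m
Superposition: R_A = 61 kN, M_A = 292 kN·m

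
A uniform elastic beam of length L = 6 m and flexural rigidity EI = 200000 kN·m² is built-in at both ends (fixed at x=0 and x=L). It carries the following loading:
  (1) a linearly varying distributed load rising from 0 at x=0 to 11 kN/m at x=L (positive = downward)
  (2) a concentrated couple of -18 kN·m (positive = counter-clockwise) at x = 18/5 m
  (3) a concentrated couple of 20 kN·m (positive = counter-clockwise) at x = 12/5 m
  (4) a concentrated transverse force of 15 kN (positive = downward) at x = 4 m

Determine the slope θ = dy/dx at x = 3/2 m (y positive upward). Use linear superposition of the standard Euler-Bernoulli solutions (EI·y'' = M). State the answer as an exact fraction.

Load 1 — triangular load w₀=11 kN/m (0→w₀ over full span):
  θ_1 = -w₀(2x(L-x)(L-2x)(x+2L)+x²(L-x)²)/(120LEI) = -11·(2·(3/2)·(6-(3/2))·(6-2·(3/2))·((3/2)+2·6)+(3/2)²·(6-(3/2))²)/(120·6·200000) = -11583/256000000 rad
Load 2 — applied couple M₀=-18 kN·m at a=18/5 m (b=L-a=12/5):
  θ_2 = (R_Ax²/2 - M_Ax)/EI  [x≤a] with R_A=-108/25, M_A=-144/25 = ((-108/25)·(3/2)²/2 - (-144/25)·(3/2))/200000 = 189/10000000 rad
Load 3 — applied couple M₀=20 kN·m at a=12/5 m (b=L-a=18/5):
  θ_3 = (R_Ax²/2 - M_Ax)/EI  [x≤a] with R_A=24/5, M_A=12/5 = ((24/5)·(3/2)²/2 - (12/5)·(3/2))/200000 = 9/1000000 rad
Load 4 — point force P=15 kN at a=4 m (b=L-a=2):
  θ_4 = -Pb²x(2aL-(3a+b)x)/(2L³EI)  [x≤a] = -15·2²·(3/2)·(2·4·6-(3·4+2)·(3/2))/(2·6³·200000) = -9/320000 rad
Superposition: θ = Σ θ_i = -58203/1280000000 rad ≈ -0.000045 rad

θ(3/2) = -58203/1280000000 rad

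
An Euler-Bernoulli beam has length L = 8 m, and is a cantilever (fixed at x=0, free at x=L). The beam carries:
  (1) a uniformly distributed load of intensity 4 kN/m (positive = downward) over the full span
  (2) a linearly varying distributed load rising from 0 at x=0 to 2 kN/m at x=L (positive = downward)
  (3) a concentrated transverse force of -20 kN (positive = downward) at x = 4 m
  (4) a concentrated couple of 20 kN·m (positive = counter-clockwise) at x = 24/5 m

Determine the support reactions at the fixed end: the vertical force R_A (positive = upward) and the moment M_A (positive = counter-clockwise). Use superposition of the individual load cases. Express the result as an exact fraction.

R_A = 20 kN, M_A = 212/3 kN·m

Load 1 — uniform load w=4 kN/m over full span:
  R_A = wL = 4·8 = 32 kN
  M_A = wL²/2 = 4·8²/2 = 128 kN·m
Load 2 — triangular load w₀=2 kN/m (0→w₀ over full span):
  R_A = w₀L/2 = 2·8/2 = 8 kN
  M_A = w₀L²/3 = 2·8²/3 = 128/3 kN·m
Load 3 — point force P=-20 kN at a=4 m (b=L-a=4):
  R_A = P = (-20) = -20 kN
  M_A = Pa = (-20)·4 = -80 kN·m
Load 4 — applied couple M₀=20 kN·m at a=24/5 m (b=L-a=16/5):
  R_A = 0 kN
  M_A = -M₀ = -20 kN·m
Superposition: R_A = 20 kN, M_A = 212/3 kN·m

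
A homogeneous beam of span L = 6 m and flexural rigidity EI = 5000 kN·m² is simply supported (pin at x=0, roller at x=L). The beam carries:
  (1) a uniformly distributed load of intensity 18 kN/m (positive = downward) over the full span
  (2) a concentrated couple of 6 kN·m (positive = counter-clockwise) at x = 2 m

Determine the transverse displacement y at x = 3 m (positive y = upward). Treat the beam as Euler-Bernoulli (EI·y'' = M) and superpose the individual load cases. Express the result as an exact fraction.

y(3) = -237/4000 m

Load 1 — uniform load w=18 kN/m over full span:
  y_1 = -wx(L³-2Lx²+x³)/(24EI) = -18·3·(6³-2·6·3²+3³)/(24·5000) = -243/4000 m
Load 2 — applied couple M₀=6 kN·m at a=2 m (b=L-a=4):
  y_2 = (M₀x³/(6L)-M₀(x-a)²/2+C₁x)/EI  [x>a] with C₁=M₀(3b²-L²)/(6L)=2 = (6·3³/(6·6)-6·(3-2)²/2+2·3)/5000 = 3/2000 m
Superposition: y = Σ y_i = -237/4000 m ≈ -0.059250 m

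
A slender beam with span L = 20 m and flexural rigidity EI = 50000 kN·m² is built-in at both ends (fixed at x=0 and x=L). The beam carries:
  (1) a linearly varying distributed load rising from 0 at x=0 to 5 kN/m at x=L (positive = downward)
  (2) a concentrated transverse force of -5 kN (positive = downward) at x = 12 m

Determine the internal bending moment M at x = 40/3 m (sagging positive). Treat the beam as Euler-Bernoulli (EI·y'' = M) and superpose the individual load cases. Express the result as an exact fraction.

Load 1 — triangular load w₀=5 kN/m (0→w₀ over full span):
  M_1 = 3w₀Lx/20 - w₀L²/30 - w₀x³/(6L) = 3·5·20·(40/3)/20 - 5·20²/30 - 5·(40/3)³/(6·20) = 2800/81 kN·m
Load 2 — point force P=-5 kN at a=12 m (b=L-a=8):
  M_2 = Pa²(a+3b)(L-x)/L³ - Pa²b/L²  [x>a] = (-5)·12²·(12+3·8)·(20-(40/3))/20³ - (-5)·12²·8/20² = -36/5 kN·m
Superposition: M = Σ M_i = 11084/405 kN·m ≈ 27.367901 kN·m

M(40/3) = 11084/405 kN·m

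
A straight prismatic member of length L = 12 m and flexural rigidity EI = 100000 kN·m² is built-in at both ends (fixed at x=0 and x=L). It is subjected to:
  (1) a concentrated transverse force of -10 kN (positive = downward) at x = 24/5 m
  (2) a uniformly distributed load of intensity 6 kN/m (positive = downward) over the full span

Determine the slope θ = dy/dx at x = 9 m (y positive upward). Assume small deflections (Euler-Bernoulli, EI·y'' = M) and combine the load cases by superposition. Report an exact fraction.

θ(9) = 1557/2500000 rad

Load 1 — point force P=-10 kN at a=24/5 m (b=L-a=36/5):
  θ_1 = Pa²(L-x)(2bL-(3b+a)(L-x))/(2L³EI)  [x>a] = (-10)·(24/5)²·(12-9)·(2·(36/5)·12-(3·(36/5)+(24/5))·(12-9))/(2·12³·100000) = -117/625000 rad
Load 2 — uniform load w=6 kN/m over full span:
  θ_2 = -wx(L-x)(L-2x)/(12EI) = -6·9·(12-9)·(12-2·9)/(12·100000) = 81/100000 rad
Superposition: θ = Σ θ_i = 1557/2500000 rad ≈ 0.000623 rad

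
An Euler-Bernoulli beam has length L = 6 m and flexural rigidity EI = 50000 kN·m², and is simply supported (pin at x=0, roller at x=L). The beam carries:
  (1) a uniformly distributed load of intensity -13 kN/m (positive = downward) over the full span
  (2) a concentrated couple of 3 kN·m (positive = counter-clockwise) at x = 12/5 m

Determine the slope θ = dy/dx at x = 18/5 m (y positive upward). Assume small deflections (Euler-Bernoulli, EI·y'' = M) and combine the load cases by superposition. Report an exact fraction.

Load 1 — uniform load w=-13 kN/m over full span:
  θ_1 = -w(L³-6Lx²+4x³)/(24EI) = -(-13)·(6³-6·6·(18/5)²+4·(18/5)³)/(24·50000) = -4329/6250000 rad
Load 2 — applied couple M₀=3 kN·m at a=12/5 m (b=L-a=18/5):
  θ_2 = (M₀x²/(2L)-M₀(x-a)+C₁)/EI  [x>a] with C₁=M₀(3b²-L²)/(6L)=6/25 = (3·(18/5)²/(2·6)-3·((18/5)-(12/5))+(6/25))/50000 = -3/1250000 rad
Superposition: θ = Σ θ_i = -543/781250 rad ≈ -0.000695 rad

θ(18/5) = -543/781250 rad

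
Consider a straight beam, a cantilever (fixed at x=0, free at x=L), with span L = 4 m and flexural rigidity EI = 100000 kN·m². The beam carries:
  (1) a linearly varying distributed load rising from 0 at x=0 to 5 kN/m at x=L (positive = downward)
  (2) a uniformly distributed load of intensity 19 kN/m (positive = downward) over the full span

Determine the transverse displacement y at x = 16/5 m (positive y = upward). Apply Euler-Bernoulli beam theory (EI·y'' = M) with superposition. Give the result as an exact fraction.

Load 1 — triangular load w₀=5 kN/m (0→w₀ over full span):
  y_1 = (w₀Lx³/12-w₀L²x²/6-w₀x⁵/(120L))/EI = (5·4·(16/5)³/12-5·4²·(16/5)²/6-5·(16/5)⁵/(120·4))/100000 = -25024/29296875 m
Load 2 — uniform load w=19 kN/m over full span:
  y_2 = -wx²(x²-4Lx+6L²)/(24EI) = -19·(16/5)²·((16/5)²-4·4·(16/5)+6·4²)/(24·100000) = -26144/5859375 m
Superposition: y = Σ y_i = -155744/29296875 m ≈ -0.005316 m

y(16/5) = -155744/29296875 m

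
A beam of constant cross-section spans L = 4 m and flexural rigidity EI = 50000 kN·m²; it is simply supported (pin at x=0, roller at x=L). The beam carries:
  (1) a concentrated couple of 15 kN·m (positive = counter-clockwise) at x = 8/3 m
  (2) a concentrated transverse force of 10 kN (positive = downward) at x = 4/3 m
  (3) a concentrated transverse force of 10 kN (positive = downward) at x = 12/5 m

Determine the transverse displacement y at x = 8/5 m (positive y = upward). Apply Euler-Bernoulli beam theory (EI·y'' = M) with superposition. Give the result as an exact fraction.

y(8/5) = -6538/10546875 m

Load 1 — applied couple M₀=15 kN·m at a=8/3 m (b=L-a=4/3):
  y_1 = (M₀x³/(6L)+C₁x)/EI  [x≤a] with C₁=M₀(3b²-L²)/(6L)=-20/3 = (15·(8/5)³/(6·4)+(-20/3)·(8/5))/50000 = -38/234375 m
Load 2 — point force P=10 kN at a=4/3 m (b=L-a=8/3):
  y_2 = -Pa(L-x)(2Lx-a²-x²)/(6LEI)  [x>a] = -10·(4/3)·(4-(8/5))·(2·4·(8/5)-(4/3)²-(8/5)²)/(6·4·50000) = -476/2109375 m
Load 3 — point force P=10 kN at a=12/5 m (b=L-a=8/5):
  y_3 = -Pbx(L²-b²-x²)/(6LEI)  [x≤a] = -10·(8/5)·(8/5)·(4²-(8/5)²-(8/5)²)/(6·4·50000) = -272/1171875 m
Superposition: y = Σ y_i = -6538/10546875 m ≈ -0.000620 m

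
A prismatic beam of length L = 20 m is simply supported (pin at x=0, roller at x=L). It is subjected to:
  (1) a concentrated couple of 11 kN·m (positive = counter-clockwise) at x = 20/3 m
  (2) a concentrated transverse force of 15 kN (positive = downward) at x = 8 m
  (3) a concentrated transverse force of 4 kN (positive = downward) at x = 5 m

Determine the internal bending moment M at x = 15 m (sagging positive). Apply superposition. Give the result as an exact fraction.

M(15) = 129/4 kN·m

Load 1 — applied couple M₀=11 kN·m at a=20/3 m (b=L-a=40/3):
  M_1 = M₀x/L - M₀  [x>a] = 11·15/20 - 11 = -11/4 kN·m
Load 2 — point force P=15 kN at a=8 m (b=L-a=12):
  M_2 = Pa(L-x)/L  [x>a] = 15·8·(20-15)/20 = 30 kN·m
Load 3 — point force P=4 kN at a=5 m (b=L-a=15):
  M_3 = Pa(L-x)/L  [x>a] = 4·5·(20-15)/20 = 5 kN·m
Superposition: M = Σ M_i = 129/4 kN·m ≈ 32.250000 kN·m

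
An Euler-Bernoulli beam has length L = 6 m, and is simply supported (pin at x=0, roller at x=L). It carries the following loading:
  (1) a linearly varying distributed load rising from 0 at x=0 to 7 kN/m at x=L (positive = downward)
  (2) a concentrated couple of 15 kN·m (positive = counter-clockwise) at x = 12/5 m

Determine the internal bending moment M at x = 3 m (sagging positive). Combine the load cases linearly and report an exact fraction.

M(3) = 33/4 kN·m

Load 1 — triangular load w₀=7 kN/m (0→w₀ over full span):
  M_1 = w₀Lx/6 - w₀x³/(6L) = 7·6·3/6 - 7·3³/(6·6) = 63/4 kN·m
Load 2 — applied couple M₀=15 kN·m at a=12/5 m (b=L-a=18/5):
  M_2 = M₀x/L - M₀  [x>a] = 15·3/6 - 15 = -15/2 kN·m
Superposition: M = Σ M_i = 33/4 kN·m ≈ 8.250000 kN·m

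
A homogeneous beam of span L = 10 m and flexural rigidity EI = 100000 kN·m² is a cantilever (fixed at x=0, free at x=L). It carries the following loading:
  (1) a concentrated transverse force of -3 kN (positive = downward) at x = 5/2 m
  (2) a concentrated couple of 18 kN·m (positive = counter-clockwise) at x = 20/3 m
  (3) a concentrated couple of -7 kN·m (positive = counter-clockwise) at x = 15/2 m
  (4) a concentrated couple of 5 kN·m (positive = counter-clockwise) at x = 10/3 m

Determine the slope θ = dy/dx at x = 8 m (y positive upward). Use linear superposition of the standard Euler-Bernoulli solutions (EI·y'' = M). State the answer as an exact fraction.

Load 1 — point force P=-3 kN at a=5/2 m (b=L-a=15/2):
  θ_1 = -Pa²/(2EI)  [x>a] = -(-3)·(5/2)²/(2·100000) = 3/32000 rad
Load 2 — applied couple M₀=18 kN·m at a=20/3 m (b=L-a=10/3):
  θ_2 = M₀a/EI  [x>a] = 18·(20/3)/100000 = 3/2500 rad
Load 3 — applied couple M₀=-7 kN·m at a=15/2 m (b=L-a=5/2):
  θ_3 = M₀a/EI  [x>a] = (-7)·(15/2)/100000 = -21/40000 rad
Load 4 — applied couple M₀=5 kN·m at a=10/3 m (b=L-a=20/3):
  θ_4 = M₀a/EI  [x>a] = 5·(10/3)/100000 = 1/6000 rad
Superposition: θ = Σ θ_i = 449/480000 rad ≈ 0.000935 rad

θ(8) = 449/480000 rad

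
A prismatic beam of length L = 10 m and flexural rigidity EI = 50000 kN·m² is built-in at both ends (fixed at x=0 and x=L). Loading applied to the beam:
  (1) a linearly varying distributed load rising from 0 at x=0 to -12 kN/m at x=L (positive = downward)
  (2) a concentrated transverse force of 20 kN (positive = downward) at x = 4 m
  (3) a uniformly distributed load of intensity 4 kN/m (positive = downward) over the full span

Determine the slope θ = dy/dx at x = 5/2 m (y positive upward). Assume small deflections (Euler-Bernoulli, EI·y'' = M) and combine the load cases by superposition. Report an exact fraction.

Load 1 — triangular load w₀=-12 kN/m (0→w₀ over full span):
  θ_1 = -w₀(2x(L-x)(L-2x)(x+2L)+x²(L-x)²)/(120LEI) = -(-12)·(2·(5/2)·(10-(5/2))·(10-2·(5/2))·((5/2)+2·10)+(5/2)²·(10-(5/2))²)/(120·10·50000) = 117/128000 rad
Load 2 — point force P=20 kN at a=4 m (b=L-a=6):
  θ_2 = -Pb²x(2aL-(3a+b)x)/(2L³EI)  [x≤a] = -20·6²·(5/2)·(2·4·10-(3·4+6)·(5/2))/(2·10³·50000) = -63/100000 rad
Load 3 — uniform load w=4 kN/m over full span:
  θ_3 = -wx(L-x)(L-2x)/(12EI) = -4·(5/2)·(10-(5/2))·(10-2·(5/2))/(12·50000) = -1/1600 rad
Superposition: θ = Σ θ_i = -1091/3200000 rad ≈ -0.000341 rad

θ(5/2) = -1091/3200000 rad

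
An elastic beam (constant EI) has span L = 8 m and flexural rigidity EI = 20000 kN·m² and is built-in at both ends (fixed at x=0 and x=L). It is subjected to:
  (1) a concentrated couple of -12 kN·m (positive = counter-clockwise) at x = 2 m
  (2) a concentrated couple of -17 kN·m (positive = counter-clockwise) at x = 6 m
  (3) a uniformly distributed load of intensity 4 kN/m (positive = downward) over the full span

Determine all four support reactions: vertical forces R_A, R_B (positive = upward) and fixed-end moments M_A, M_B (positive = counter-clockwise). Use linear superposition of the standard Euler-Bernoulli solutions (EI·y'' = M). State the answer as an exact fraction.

Load 1 — applied couple M₀=-12 kN·m at a=2 m (b=L-a=6):
  R_A = 6M₀ab/L³ = 6·(-12)·2·6/8³ = -27/16 kN
  M_A = M₀b(2a-b)/L² = (-12)·6·(2·2-6)/8² = 9/4 kN·m
  R_B = -6M₀ab/L³ = -6·(-12)·2·6/8³ = 27/16 kN
  M_B = M₀a(2b-a)/L² = (-12)·2·(2·6-2)/8² = -15/4 kN·m
Load 2 — applied couple M₀=-17 kN·m at a=6 m (b=L-a=2):
  R_A = 6M₀ab/L³ = 6·(-17)·6·2/8³ = -153/64 kN
  M_A = M₀b(2a-b)/L² = (-17)·2·(2·6-2)/8² = -85/16 kN·m
  R_B = -6M₀ab/L³ = -6·(-17)·6·2/8³ = 153/64 kN
  M_B = M₀a(2b-a)/L² = (-17)·6·(2·2-6)/8² = 51/16 kN·m
Load 3 — uniform load w=4 kN/m over full span:
  R_A = wL/2 = 4·8/2 = 16 kN
  M_A = wL²/12 = 4·8²/12 = 64/3 kN·m
  R_B = wL/2 = 4·8/2 = 16 kN
  M_B = -wL²/12 = -4·8²/12 = -64/3 kN·m
Superposition: R_A = 763/64 kN, M_A = 877/48 kN·m, R_B = 1285/64 kN, M_B = -1051/48 kN·m

R_A = 763/64 kN, M_A = 877/48 kN·m, R_B = 1285/64 kN, M_B = -1051/48 kN·m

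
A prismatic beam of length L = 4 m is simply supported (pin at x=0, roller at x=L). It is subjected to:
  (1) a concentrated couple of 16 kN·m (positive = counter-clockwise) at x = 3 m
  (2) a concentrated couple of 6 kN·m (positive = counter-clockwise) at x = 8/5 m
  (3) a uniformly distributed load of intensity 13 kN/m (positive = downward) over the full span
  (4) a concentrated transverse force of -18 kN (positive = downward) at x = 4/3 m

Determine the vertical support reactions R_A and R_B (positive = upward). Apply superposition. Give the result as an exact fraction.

R_A = 39/2 kN, R_B = 29/2 kN

Load 1 — applied couple M₀=16 kN·m at a=3 m (b=L-a=1):
  R_A = M₀/L = 16/4 = 4 kN
  R_B = -M₀/L = -16/4 = -4 kN
Load 2 — applied couple M₀=6 kN·m at a=8/5 m (b=L-a=12/5):
  R_A = M₀/L = 6/4 = 3/2 kN
  R_B = -M₀/L = -6/4 = -3/2 kN
Load 3 — uniform load w=13 kN/m over full span:
  R_A = wL/2 = 13·4/2 = 26 kN
  R_B = wL/2 = 13·4/2 = 26 kN
Load 4 — point force P=-18 kN at a=4/3 m (b=L-a=8/3):
  R_A = Pb/L = (-18)·(8/3)/4 = -12 kN
  R_B = Pa/L = (-18)·(4/3)/4 = -6 kN
Superposition: R_A = 39/2 kN, R_B = 29/2 kN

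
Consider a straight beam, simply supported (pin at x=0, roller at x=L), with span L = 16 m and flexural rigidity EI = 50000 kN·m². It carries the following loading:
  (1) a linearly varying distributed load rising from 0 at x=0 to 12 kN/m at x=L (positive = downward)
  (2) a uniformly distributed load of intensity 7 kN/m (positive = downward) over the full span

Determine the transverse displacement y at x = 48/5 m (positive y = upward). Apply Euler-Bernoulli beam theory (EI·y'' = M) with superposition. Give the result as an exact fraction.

y(48/5) = -10404864/48828125 m

Load 1 — triangular load w₀=12 kN/m (0→w₀ over full span):
  y_1 = -w₀x(7L⁴-10L²x²+3x⁴)/(360LEI) = -12·(48/5)·(7·16⁴-10·16²·(48/5)²+3·(48/5)⁴)/(360·16·50000) = -4849664/48828125 m
Load 2 — uniform load w=7 kN/m over full span:
  y_2 = -wx(L³-2Lx²+x³)/(24EI) = -7·(48/5)·(16³-2·16·(48/5)²+(48/5)³)/(24·50000) = -222208/1953125 m
Superposition: y = Σ y_i = -10404864/48828125 m ≈ -0.213092 m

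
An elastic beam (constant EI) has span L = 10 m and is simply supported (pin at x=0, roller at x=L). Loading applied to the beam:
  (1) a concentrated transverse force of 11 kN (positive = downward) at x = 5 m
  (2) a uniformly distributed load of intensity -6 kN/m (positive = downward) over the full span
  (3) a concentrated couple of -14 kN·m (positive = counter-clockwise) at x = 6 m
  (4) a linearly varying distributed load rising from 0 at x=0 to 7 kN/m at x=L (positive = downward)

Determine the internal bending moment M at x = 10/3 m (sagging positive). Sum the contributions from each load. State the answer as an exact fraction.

M(10/3) = -1493/81 kN·m

Load 1 — point force P=11 kN at a=5 m (b=L-a=5):
  M_1 = Pbx/L  [x≤a] = 11·5·(10/3)/10 = 55/3 kN·m
Load 2 — uniform load w=-6 kN/m over full span:
  M_2 = wx(L-x)/2 = (-6)·(10/3)·(10-(10/3))/2 = -200/3 kN·m
Load 3 — applied couple M₀=-14 kN·m at a=6 m (b=L-a=4):
  M_3 = M₀x/L  [x≤a] = (-14)·(10/3)/10 = -14/3 kN·m
Load 4 — triangular load w₀=7 kN/m (0→w₀ over full span):
  M_4 = w₀Lx/6 - w₀x³/(6L) = 7·10·(10/3)/6 - 7·(10/3)³/(6·10) = 2800/81 kN·m
Superposition: M = Σ M_i = -1493/81 kN·m ≈ -18.432099 kN·m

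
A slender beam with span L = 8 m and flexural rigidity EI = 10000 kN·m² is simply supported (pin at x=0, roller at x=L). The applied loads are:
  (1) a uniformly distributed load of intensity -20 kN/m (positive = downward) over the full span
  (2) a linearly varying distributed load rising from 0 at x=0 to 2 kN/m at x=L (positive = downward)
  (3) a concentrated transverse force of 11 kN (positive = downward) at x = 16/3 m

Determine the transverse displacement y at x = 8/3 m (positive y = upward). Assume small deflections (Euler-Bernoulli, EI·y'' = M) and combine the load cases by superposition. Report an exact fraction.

Load 1 — uniform load w=-20 kN/m over full span:
  y_1 = -wx(L³-2Lx²+x³)/(24EI) = -(-20)·(8/3)·(8³-2·8·(8/3)²+(8/3)³)/(24·10000) = 2816/30375 m
Load 2 — triangular load w₀=2 kN/m (0→w₀ over full span):
  y_2 = -w₀x(7L⁴-10L²x²+3x⁴)/(360LEI) = -2·(8/3)·(7·8⁴-10·8²·(8/3)²+3·(8/3)⁴)/(360·8·10000) = -2048/455625 m
Load 3 — point force P=11 kN at a=16/3 m (b=L-a=8/3):
  y_3 = -Pbx(L²-b²-x²)/(6LEI)  [x≤a] = -11·(8/3)·(8/3)·(8²-(8/3)²-(8/3)²)/(6·8·10000) = -1232/151875 m
Superposition: y = Σ y_i = 36496/455625 m ≈ 0.080101 m

y(8/3) = 36496/455625 m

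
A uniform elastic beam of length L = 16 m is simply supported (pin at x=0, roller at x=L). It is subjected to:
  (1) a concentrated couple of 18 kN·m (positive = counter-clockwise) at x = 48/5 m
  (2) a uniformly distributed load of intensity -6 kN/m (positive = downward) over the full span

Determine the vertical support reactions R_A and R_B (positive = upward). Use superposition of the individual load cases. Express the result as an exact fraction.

Load 1 — applied couple M₀=18 kN·m at a=48/5 m (b=L-a=32/5):
  R_A = M₀/L = 18/16 = 9/8 kN
  R_B = -M₀/L = -18/16 = -9/8 kN
Load 2 — uniform load w=-6 kN/m over full span:
  R_A = wL/2 = (-6)·16/2 = -48 kN
  R_B = wL/2 = (-6)·16/2 = -48 kN
Superposition: R_A = -375/8 kN, R_B = -393/8 kN

R_A = -375/8 kN, R_B = -393/8 kN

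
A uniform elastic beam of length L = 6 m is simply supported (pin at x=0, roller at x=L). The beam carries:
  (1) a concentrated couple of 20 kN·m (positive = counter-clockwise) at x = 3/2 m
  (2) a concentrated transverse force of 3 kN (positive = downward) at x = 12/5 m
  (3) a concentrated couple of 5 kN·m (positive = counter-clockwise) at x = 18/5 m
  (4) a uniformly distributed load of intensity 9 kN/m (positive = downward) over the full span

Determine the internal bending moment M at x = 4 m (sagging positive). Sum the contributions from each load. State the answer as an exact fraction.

Load 1 — applied couple M₀=20 kN·m at a=3/2 m (b=L-a=9/2):
  M_1 = M₀x/L - M₀  [x>a] = 20·4/6 - 20 = -20/3 kN·m
Load 2 — point force P=3 kN at a=12/5 m (b=L-a=18/5):
  M_2 = Pa(L-x)/L  [x>a] = 3·(12/5)·(6-4)/6 = 12/5 kN·m
Load 3 — applied couple M₀=5 kN·m at a=18/5 m (b=L-a=12/5):
  M_3 = M₀x/L - M₀  [x>a] = 5·4/6 - 5 = -5/3 kN·m
Load 4 — uniform load w=9 kN/m over full span:
  M_4 = wx(L-x)/2 = 9·4·(6-4)/2 = 36 kN·m
Superposition: M = Σ M_i = 451/15 kN·m ≈ 30.066667 kN·m

M(4) = 451/15 kN·m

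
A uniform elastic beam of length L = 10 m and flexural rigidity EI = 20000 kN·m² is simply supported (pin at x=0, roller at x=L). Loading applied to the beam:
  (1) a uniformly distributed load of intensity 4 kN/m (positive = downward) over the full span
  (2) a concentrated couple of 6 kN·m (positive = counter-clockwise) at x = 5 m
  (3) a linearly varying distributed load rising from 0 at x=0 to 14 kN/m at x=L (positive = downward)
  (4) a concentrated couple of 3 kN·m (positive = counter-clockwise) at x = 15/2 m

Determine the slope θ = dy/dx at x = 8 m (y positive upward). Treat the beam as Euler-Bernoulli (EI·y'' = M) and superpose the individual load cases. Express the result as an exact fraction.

θ(8) = 266579/14400000 rad

Load 1 — uniform load w=4 kN/m over full span:
  θ_1 = -w(L³-6Lx²+4x³)/(24EI) = -4·(10³-6·10·8²+4·8³)/(24·20000) = 33/5000 rad
Load 2 — applied couple M₀=6 kN·m at a=5 m (b=L-a=5):
  θ_2 = (M₀x²/(2L)-M₀(x-a)+C₁)/EI  [x>a] with C₁=M₀(3b²-L²)/(6L)=-5/2 = (6·8²/(2·10)-6·(8-5)+(-5/2))/20000 = -13/200000 rad
Load 3 — triangular load w₀=14 kN/m (0→w₀ over full span):
  θ_3 = -w₀(7L⁴-30L²x²+15x⁴)/(360LEI) = -14·(7·10⁴-30·10²·8²+15·8⁴)/(360·10·20000) = 5299/450000 rad
Load 4 — applied couple M₀=3 kN·m at a=15/2 m (b=L-a=5/2):
  θ_4 = (M₀x²/(2L)-M₀(x-a)+C₁)/EI  [x>a] with C₁=M₀(3b²-L²)/(6L)=-65/16 = (3·8²/(2·10)-3·(8-(15/2))+(-65/16))/20000 = 323/1600000 rad
Superposition: θ = Σ θ_i = 266579/14400000 rad ≈ 0.018512 rad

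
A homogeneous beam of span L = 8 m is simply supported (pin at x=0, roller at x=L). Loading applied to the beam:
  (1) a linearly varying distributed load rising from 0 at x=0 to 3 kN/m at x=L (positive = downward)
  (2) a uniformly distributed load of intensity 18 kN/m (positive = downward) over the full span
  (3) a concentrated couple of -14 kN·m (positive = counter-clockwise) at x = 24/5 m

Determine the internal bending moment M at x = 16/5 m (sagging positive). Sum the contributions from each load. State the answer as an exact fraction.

Load 1 — triangular load w₀=3 kN/m (0→w₀ over full span):
  M_1 = w₀Lx/6 - w₀x³/(6L) = 3·8·(16/5)/6 - 3·(16/5)³/(6·8) = 1344/125 kN·m
Load 2 — uniform load w=18 kN/m over full span:
  M_2 = wx(L-x)/2 = 18·(16/5)·(8-(16/5))/2 = 3456/25 kN·m
Load 3 — applied couple M₀=-14 kN·m at a=24/5 m (b=L-a=16/5):
  M_3 = M₀x/L  [x≤a] = (-14)·(16/5)/8 = -28/5 kN·m
Superposition: M = Σ M_i = 17924/125 kN·m ≈ 143.392000 kN·m

M(16/5) = 17924/125 kN·m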